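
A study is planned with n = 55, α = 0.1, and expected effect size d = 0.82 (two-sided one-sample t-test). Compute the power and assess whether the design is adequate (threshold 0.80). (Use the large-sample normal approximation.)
Power ≈ 1.00; the study is adequately powered (power ≥ 0.80)

Power calculation (one-sample t-test, normal approximation):
z_β = d · √n - z_{α/2}
z_β = 0.82 · √55 - 1.645
z_β = 0.82 · 7.416 - 1.645
z_β = 4.436

Power = Φ(z_β) = Φ(4.436) ≈ 1.000

Effect size d = 0.82 is large by Cohen's convention (0.2/0.5/0.8).

Threshold: power ≥ 0.80 is conventionally adequate.
Power ≈ 1.00 → the study is adequately powered (power ≥ 0.80).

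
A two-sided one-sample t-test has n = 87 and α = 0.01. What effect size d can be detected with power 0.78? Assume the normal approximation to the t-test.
d ≈ 0.36

Minimum detectable effect (one-sample t-test, normal approximation):
d = (z_{α/2} + z_β) / √n
d = (2.576 + 0.772) / √87
d = 3.348 / 9.327
d ≈ 0.36

By Cohen's convention (0.2 small / 0.5 medium / 0.8 large): small effect.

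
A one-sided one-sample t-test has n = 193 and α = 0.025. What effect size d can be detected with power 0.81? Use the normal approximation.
d ≈ 0.20

Minimum detectable effect (one-sample t-test, normal approximation):
d = (z_α + z_β) / √n
d = (1.960 + 0.878) / √193
d = 2.838 / 13.892
d ≈ 0.20

By Cohen's convention (0.2 small / 0.5 medium / 0.8 large): small effect.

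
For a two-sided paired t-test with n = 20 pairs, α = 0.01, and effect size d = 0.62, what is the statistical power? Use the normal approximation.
Power ≈ 0.58

Power calculation (paired t-test, normal approximation):
z_β = d · √n - z_{α/2}
z_β = 0.62 · √20 - 2.576
z_β = 0.62 · 4.472 - 2.576
z_β = 0.197

Power = Φ(z_β) = Φ(0.197) ≈ 0.578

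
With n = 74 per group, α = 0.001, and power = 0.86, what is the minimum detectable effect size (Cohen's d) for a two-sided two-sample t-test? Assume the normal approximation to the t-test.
d ≈ 0.72

Minimum detectable effect (two-sample t-test, normal approximation):
d = (z_{α/2} + z_β) / √(n/2)
d = (3.291 + 1.080) / √(74/2)
d = 4.371 / 6.083
d ≈ 0.72

By Cohen's convention (0.2 small / 0.5 medium / 0.8 large): medium effect.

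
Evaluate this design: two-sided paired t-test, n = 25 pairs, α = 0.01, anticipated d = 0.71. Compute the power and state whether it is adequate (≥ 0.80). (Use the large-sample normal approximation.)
Power ≈ 0.84; the study is adequately powered (power ≥ 0.80)

Power calculation (paired t-test, normal approximation):
z_β = d · √n - z_{α/2}
z_β = 0.71 · √25 - 2.576
z_β = 0.71 · 5.000 - 2.576
z_β = 0.974

Power = Φ(z_β) = Φ(0.974) ≈ 0.835

Effect size d = 0.71 is medium by Cohen's convention (0.2/0.5/0.8).

Threshold: power ≥ 0.80 is conventionally adequate.
Power ≈ 0.84 → the study is adequately powered (power ≥ 0.80).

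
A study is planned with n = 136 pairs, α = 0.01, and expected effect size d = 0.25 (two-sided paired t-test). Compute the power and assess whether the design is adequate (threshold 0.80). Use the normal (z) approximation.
Power ≈ 0.63; the study is underpowered (power < 0.80)

Power calculation (paired t-test, normal approximation):
z_β = d · √n - z_{α/2}
z_β = 0.25 · √136 - 2.576
z_β = 0.25 · 11.662 - 2.576
z_β = 0.340

Power = Φ(z_β) = Φ(0.340) ≈ 0.633

Effect size d = 0.25 is small by Cohen's convention (0.2/0.5/0.8).

Threshold: power ≥ 0.80 is conventionally adequate.
Power ≈ 0.63 → the study is underpowered (power < 0.80).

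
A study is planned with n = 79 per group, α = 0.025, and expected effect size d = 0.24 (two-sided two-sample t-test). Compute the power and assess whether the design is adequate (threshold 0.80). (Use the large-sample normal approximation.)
Power ≈ 0.23; the study is underpowered (power < 0.80)

Power calculation (two-sample t-test, normal approximation):
z_β = d · √(n/2) - z_{α/2}
z_β = 0.24 · √(79/2) - 2.241
z_β = 0.24 · 6.285 - 2.241
z_β = -0.733

Power = Φ(z_β) = Φ(-0.733) ≈ 0.232

Effect size d = 0.24 is small by Cohen's convention (0.2/0.5/0.8).

Threshold: power ≥ 0.80 is conventionally adequate.
Power ≈ 0.23 → the study is underpowered (power < 0.80).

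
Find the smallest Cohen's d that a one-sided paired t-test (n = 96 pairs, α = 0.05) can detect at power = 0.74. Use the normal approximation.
d ≈ 0.23

Minimum detectable effect (paired t-test, normal approximation):
d = (z_α + z_β) / √n
d = (1.645 + 0.643) / √96
d = 2.288 / 9.798
d ≈ 0.23

By Cohen's convention (0.2 small / 0.5 medium / 0.8 large): small effect.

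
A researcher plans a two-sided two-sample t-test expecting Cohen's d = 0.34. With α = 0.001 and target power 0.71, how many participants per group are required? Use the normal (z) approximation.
n = 256 per group

Sample size formula (two-sample t-test, normal approximation):
n = 2 · ((z_{α/2} + z_β) / d)²

z_{α/2} = 3.291 (for α = 0.001, two-sided)
z_β = 0.553 (for power = 0.71)
d = 0.34

n = 2 · ((3.291 + 0.553) / 0.34)²
n = 2 · (11.306)²
n ≈ 255.65
Round up to the next whole number: n = 256 per group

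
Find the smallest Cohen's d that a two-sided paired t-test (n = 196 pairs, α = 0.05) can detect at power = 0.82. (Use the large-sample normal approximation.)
d ≈ 0.21

Minimum detectable effect (paired t-test, normal approximation):
d = (z_{α/2} + z_β) / √n
d = (1.960 + 0.915) / √196
d = 2.875 / 14.000
d ≈ 0.21

By Cohen's convention (0.2 small / 0.5 medium / 0.8 large): small effect.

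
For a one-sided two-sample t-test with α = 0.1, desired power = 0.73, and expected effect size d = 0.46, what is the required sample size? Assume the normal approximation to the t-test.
n = 34 per group

Sample size formula (two-sample t-test, normal approximation):
n = 2 · ((z_α + z_β) / d)²

z_α = 1.282 (for α = 0.1, one-sided)
z_β = 0.613 (for power = 0.73)
d = 0.46

n = 2 · ((1.282 + 0.613) / 0.46)²
n = 2 · (4.120)²
n ≈ 33.95
Round up to the next whole number: n = 34 per group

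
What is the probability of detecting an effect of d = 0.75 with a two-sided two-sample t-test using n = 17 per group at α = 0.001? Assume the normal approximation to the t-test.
Power ≈ 0.13

Power calculation (two-sample t-test, normal approximation):
z_β = d · √(n/2) - z_{α/2}
z_β = 0.75 · √(17/2) - 3.291
z_β = 0.75 · 2.915 - 3.291
z_β = -1.104

Power = Φ(z_β) = Φ(-1.104) ≈ 0.135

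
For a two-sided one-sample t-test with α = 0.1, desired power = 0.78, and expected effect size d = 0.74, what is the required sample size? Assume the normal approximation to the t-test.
n = 11

Sample size formula (one-sample t-test, normal approximation):
n = ((z_{α/2} + z_β) / d)²

z_{α/2} = 1.645 (for α = 0.1, two-sided)
z_β = 0.772 (for power = 0.78)
d = 0.74

n = ((1.645 + 0.772) / 0.74)²
n = (3.266)²
n ≈ 10.67
Round up to the next whole number: n = 11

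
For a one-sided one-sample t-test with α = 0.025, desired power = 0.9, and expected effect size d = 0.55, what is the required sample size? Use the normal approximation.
n = 35

Sample size formula (one-sample t-test, normal approximation):
n = ((z_α + z_β) / d)²

z_α = 1.960 (for α = 0.025, one-sided)
z_β = 1.282 (for power = 0.9)
d = 0.55

n = ((1.960 + 1.282) / 0.55)²
n = (5.895)²
n ≈ 34.75
Round up to the next whole number: n = 35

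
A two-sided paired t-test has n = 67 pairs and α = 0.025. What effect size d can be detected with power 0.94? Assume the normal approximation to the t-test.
d ≈ 0.46

Minimum detectable effect (paired t-test, normal approximation):
d = (z_{α/2} + z_β) / √n
d = (2.241 + 1.555) / √67
d = 3.796 / 8.185
d ≈ 0.46

By Cohen's convention (0.2 small / 0.5 medium / 0.8 large): small effect.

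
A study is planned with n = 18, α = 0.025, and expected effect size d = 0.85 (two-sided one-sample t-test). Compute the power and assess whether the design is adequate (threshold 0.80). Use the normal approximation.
Power ≈ 0.91; the study is adequately powered (power ≥ 0.80)

Power calculation (one-sample t-test, normal approximation):
z_β = d · √n - z_{α/2}
z_β = 0.85 · √18 - 2.241
z_β = 0.85 · 4.243 - 2.241
z_β = 1.365

Power = Φ(z_β) = Φ(1.365) ≈ 0.914

Effect size d = 0.85 is large by Cohen's convention (0.2/0.5/0.8).

Threshold: power ≥ 0.80 is conventionally adequate.
Power ≈ 0.91 → the study is adequately powered (power ≥ 0.80).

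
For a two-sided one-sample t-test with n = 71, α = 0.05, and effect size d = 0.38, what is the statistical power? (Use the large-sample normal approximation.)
Power ≈ 0.89

Power calculation (one-sample t-test, normal approximation):
z_β = d · √n - z_{α/2}
z_β = 0.38 · √71 - 1.960
z_β = 0.38 · 8.426 - 1.960
z_β = 1.242

Power = Φ(z_β) = Φ(1.242) ≈ 0.893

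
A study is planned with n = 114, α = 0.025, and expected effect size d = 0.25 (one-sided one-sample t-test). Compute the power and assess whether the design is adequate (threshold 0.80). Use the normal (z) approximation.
Power ≈ 0.76; the study is underpowered (power < 0.80)

Power calculation (one-sample t-test, normal approximation):
z_β = d · √n - z_α
z_β = 0.25 · √114 - 1.960
z_β = 0.25 · 10.677 - 1.960
z_β = 0.709

Power = Φ(z_β) = Φ(0.709) ≈ 0.761

Effect size d = 0.25 is small by Cohen's convention (0.2/0.5/0.8).

Threshold: power ≥ 0.80 is conventionally adequate.
Power ≈ 0.76 → the study is underpowered (power < 0.80).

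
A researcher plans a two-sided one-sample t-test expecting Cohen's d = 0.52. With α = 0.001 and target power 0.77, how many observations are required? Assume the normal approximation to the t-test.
n = 61

Sample size formula (one-sample t-test, normal approximation):
n = ((z_{α/2} + z_β) / d)²

z_{α/2} = 3.291 (for α = 0.001, two-sided)
z_β = 0.739 (for power = 0.77)
d = 0.52

n = ((3.291 + 0.739) / 0.52)²
n = (7.750)²
n ≈ 60.06
Round up to the next whole number: n = 61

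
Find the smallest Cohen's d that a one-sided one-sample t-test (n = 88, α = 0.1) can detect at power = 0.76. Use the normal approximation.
d ≈ 0.21

Minimum detectable effect (one-sample t-test, normal approximation):
d = (z_α + z_β) / √n
d = (1.282 + 0.706) / √88
d = 1.988 / 9.381
d ≈ 0.21

By Cohen's convention (0.2 small / 0.5 medium / 0.8 large): small effect.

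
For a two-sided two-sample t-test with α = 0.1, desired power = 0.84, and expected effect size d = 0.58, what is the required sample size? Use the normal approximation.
n = 42 per group

Sample size formula (two-sample t-test, normal approximation):
n = 2 · ((z_{α/2} + z_β) / d)²

z_{α/2} = 1.645 (for α = 0.1, two-sided)
z_β = 0.994 (for power = 0.84)
d = 0.58

n = 2 · ((1.645 + 0.994) / 0.58)²
n = 2 · (4.550)²
n ≈ 41.41
Round up to the next whole number: n = 42 per group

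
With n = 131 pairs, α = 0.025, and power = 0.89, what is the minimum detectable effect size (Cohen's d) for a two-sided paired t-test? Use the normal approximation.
d ≈ 0.30

Minimum detectable effect (paired t-test, normal approximation):
d = (z_{α/2} + z_β) / √n
d = (2.241 + 1.227) / √131
d = 3.468 / 11.446
d ≈ 0.30

By Cohen's convention (0.2 small / 0.5 medium / 0.8 large): small effect.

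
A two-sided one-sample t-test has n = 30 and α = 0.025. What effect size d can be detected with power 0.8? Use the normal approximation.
d ≈ 0.56

Minimum detectable effect (one-sample t-test, normal approximation):
d = (z_{α/2} + z_β) / √n
d = (2.241 + 0.842) / √30
d = 3.083 / 5.477
d ≈ 0.56

By Cohen's convention (0.2 small / 0.5 medium / 0.8 large): medium effect.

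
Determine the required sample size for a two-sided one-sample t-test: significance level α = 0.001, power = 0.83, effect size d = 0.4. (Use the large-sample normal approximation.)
n = 113

Sample size formula (one-sample t-test, normal approximation):
n = ((z_{α/2} + z_β) / d)²

z_{α/2} = 3.291 (for α = 0.001, two-sided)
z_β = 0.954 (for power = 0.83)
d = 0.4

n = ((3.291 + 0.954) / 0.4)²
n = (10.613)²
n ≈ 112.64
Round up to the next whole number: n = 113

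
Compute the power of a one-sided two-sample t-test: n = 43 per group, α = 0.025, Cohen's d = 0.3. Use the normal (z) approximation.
Power ≈ 0.28

Power calculation (two-sample t-test, normal approximation):
z_β = d · √(n/2) - z_α
z_β = 0.3 · √(43/2) - 1.960
z_β = 0.3 · 4.637 - 1.960
z_β = -0.569

Power = Φ(z_β) = Φ(-0.569) ≈ 0.285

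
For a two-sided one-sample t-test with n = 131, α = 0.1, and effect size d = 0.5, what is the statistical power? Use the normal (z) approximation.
Power ≈ 1.00

Power calculation (one-sample t-test, normal approximation):
z_β = d · √n - z_{α/2}
z_β = 0.5 · √131 - 1.645
z_β = 0.5 · 11.446 - 1.645
z_β = 4.078

Power = Φ(z_β) = Φ(4.078) ≈ 1.000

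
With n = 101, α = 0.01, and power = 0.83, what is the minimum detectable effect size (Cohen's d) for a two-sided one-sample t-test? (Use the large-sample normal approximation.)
d ≈ 0.35

Minimum detectable effect (one-sample t-test, normal approximation):
d = (z_{α/2} + z_β) / √n
d = (2.576 + 0.954) / √101
d = 3.530 / 10.050
d ≈ 0.35

By Cohen's convention (0.2 small / 0.5 medium / 0.8 large): small effect.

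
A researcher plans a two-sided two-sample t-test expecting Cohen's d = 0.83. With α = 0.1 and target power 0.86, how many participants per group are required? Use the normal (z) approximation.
n = 22 per group

Sample size formula (two-sample t-test, normal approximation):
n = 2 · ((z_{α/2} + z_β) / d)²

z_{α/2} = 1.645 (for α = 0.1, two-sided)
z_β = 1.080 (for power = 0.86)
d = 0.83

n = 2 · ((1.645 + 1.080) / 0.83)²
n = 2 · (3.283)²
n ≈ 21.56
Round up to the next whole number: n = 22 per group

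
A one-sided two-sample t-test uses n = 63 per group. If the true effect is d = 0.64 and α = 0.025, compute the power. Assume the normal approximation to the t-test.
Power ≈ 0.95

Power calculation (two-sample t-test, normal approximation):
z_β = d · √(n/2) - z_α
z_β = 0.64 · √(63/2) - 1.960
z_β = 0.64 · 5.612 - 1.960
z_β = 1.632

Power = Φ(z_β) = Φ(1.632) ≈ 0.949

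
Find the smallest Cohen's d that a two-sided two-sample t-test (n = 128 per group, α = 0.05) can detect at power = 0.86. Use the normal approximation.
d ≈ 0.38

Minimum detectable effect (two-sample t-test, normal approximation):
d = (z_{α/2} + z_β) / √(n/2)
d = (1.960 + 1.080) / √(128/2)
d = 3.040 / 8.000
d ≈ 0.38

By Cohen's convention (0.2 small / 0.5 medium / 0.8 large): small effect.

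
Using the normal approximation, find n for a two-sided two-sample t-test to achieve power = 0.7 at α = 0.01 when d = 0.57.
n = 60 per group

Sample size formula (two-sample t-test, normal approximation):
n = 2 · ((z_{α/2} + z_β) / d)²

z_{α/2} = 2.576 (for α = 0.01, two-sided)
z_β = 0.524 (for power = 0.7)
d = 0.57

n = 2 · ((2.576 + 0.524) / 0.57)²
n = 2 · (5.439)²
n ≈ 59.17
Round up to the next whole number: n = 60 per group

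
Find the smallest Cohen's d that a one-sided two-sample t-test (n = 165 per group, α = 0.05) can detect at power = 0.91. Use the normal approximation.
d ≈ 0.33

Minimum detectable effect (two-sample t-test, normal approximation):
d = (z_α + z_β) / √(n/2)
d = (1.645 + 1.341) / √(165/2)
d = 2.986 / 9.083
d ≈ 0.33

By Cohen's convention (0.2 small / 0.5 medium / 0.8 large): small effect.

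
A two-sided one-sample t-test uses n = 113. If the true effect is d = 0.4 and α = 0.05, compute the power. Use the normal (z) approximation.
Power ≈ 0.99

Power calculation (one-sample t-test, normal approximation):
z_β = d · √n - z_{α/2}
z_β = 0.4 · √113 - 1.960
z_β = 0.4 · 10.630 - 1.960
z_β = 2.292

Power = Φ(z_β) = Φ(2.292) ≈ 0.989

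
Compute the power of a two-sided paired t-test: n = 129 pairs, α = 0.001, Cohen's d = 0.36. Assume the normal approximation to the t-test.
Power ≈ 0.79

Power calculation (paired t-test, normal approximation):
z_β = d · √n - z_{α/2}
z_β = 0.36 · √129 - 3.291
z_β = 0.36 · 11.358 - 3.291
z_β = 0.798

Power = Φ(z_β) = Φ(0.798) ≈ 0.788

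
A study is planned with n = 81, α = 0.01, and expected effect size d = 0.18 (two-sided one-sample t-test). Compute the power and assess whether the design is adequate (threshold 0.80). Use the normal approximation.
Power ≈ 0.17; the study is underpowered (power < 0.80)

Power calculation (one-sample t-test, normal approximation):
z_β = d · √n - z_{α/2}
z_β = 0.18 · √81 - 2.576
z_β = 0.18 · 9.000 - 2.576
z_β = -0.956

Power = Φ(z_β) = Φ(-0.956) ≈ 0.170

Effect size d = 0.18 is very small by Cohen's convention (0.2/0.5/0.8).

Threshold: power ≥ 0.80 is conventionally adequate.
Power ≈ 0.17 → the study is underpowered (power < 0.80).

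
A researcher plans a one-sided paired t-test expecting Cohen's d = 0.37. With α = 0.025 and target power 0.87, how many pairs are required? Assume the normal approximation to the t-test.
n = 70 pairs

Sample size formula (paired t-test, normal approximation):
n = ((z_α + z_β) / d)²

z_α = 1.960 (for α = 0.025, one-sided)
z_β = 1.126 (for power = 0.87)
d = 0.37

n = ((1.960 + 1.126) / 0.37)²
n = (8.341)²
n ≈ 69.57
Round up to the next whole number: n = 70 pairs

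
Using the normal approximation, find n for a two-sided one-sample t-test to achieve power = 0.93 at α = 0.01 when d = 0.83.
n = 24

Sample size formula (one-sample t-test, normal approximation):
n = ((z_{α/2} + z_β) / d)²

z_{α/2} = 2.576 (for α = 0.01, two-sided)
z_β = 1.476 (for power = 0.93)
d = 0.83

n = ((2.576 + 1.476) / 0.83)²
n = (4.882)²
n ≈ 23.83
Round up to the next whole number: n = 24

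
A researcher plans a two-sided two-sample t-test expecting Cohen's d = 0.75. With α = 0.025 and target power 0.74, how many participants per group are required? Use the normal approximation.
n = 30 per group

Sample size formula (two-sample t-test, normal approximation):
n = 2 · ((z_{α/2} + z_β) / d)²

z_{α/2} = 2.241 (for α = 0.025, two-sided)
z_β = 0.643 (for power = 0.74)
d = 0.75

n = 2 · ((2.241 + 0.643) / 0.75)²
n = 2 · (3.845)²
n ≈ 29.57
Round up to the next whole number: n = 30 per group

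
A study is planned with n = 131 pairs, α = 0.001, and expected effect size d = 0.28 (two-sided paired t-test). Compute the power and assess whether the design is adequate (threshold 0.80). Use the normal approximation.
Power ≈ 0.47; the study is underpowered (power < 0.80)

Power calculation (paired t-test, normal approximation):
z_β = d · √n - z_{α/2}
z_β = 0.28 · √131 - 3.291
z_β = 0.28 · 11.446 - 3.291
z_β = -0.086

Power = Φ(z_β) = Φ(-0.086) ≈ 0.466

Effect size d = 0.28 is small by Cohen's convention (0.2/0.5/0.8).

Threshold: power ≥ 0.80 is conventionally adequate.
Power ≈ 0.47 → the study is underpowered (power < 0.80).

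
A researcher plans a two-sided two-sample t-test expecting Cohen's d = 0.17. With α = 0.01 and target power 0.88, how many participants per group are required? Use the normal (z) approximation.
n = 974 per group

Sample size formula (two-sample t-test, normal approximation):
n = 2 · ((z_{α/2} + z_β) / d)²

z_{α/2} = 2.576 (for α = 0.01, two-sided)
z_β = 1.175 (for power = 0.88)
d = 0.17

n = 2 · ((2.576 + 1.175) / 0.17)²
n = 2 · (22.065)²
n ≈ 973.73
Round up to the next whole number: n = 974 per group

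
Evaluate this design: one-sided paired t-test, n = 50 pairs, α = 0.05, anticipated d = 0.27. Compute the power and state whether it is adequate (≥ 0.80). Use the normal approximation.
Power ≈ 0.60; the study is underpowered (power < 0.80)

Power calculation (paired t-test, normal approximation):
z_β = d · √n - z_α
z_β = 0.27 · √50 - 1.645
z_β = 0.27 · 7.071 - 1.645
z_β = 0.264

Power = Φ(z_β) = Φ(0.264) ≈ 0.604

Effect size d = 0.27 is small by Cohen's convention (0.2/0.5/0.8).

Threshold: power ≥ 0.80 is conventionally adequate.
Power ≈ 0.60 → the study is underpowered (power < 0.80).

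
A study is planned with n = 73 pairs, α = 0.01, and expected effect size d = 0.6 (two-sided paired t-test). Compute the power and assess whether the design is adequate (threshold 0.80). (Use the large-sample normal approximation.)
Power ≈ 0.99; the study is adequately powered (power ≥ 0.80)

Power calculation (paired t-test, normal approximation):
z_β = d · √n - z_{α/2}
z_β = 0.6 · √73 - 2.576
z_β = 0.6 · 8.544 - 2.576
z_β = 2.551

Power = Φ(z_β) = Φ(2.551) ≈ 0.995

Effect size d = 0.6 is medium by Cohen's convention (0.2/0.5/0.8).

Threshold: power ≥ 0.80 is conventionally adequate.
Power ≈ 0.99 → the study is adequately powered (power ≥ 0.80).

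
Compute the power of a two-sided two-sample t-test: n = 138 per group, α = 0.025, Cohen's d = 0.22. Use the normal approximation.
Power ≈ 0.34

Power calculation (two-sample t-test, normal approximation):
z_β = d · √(n/2) - z_{α/2}
z_β = 0.22 · √(138/2) - 2.241
z_β = 0.22 · 8.307 - 2.241
z_β = -0.414

Power = Φ(z_β) = Φ(-0.414) ≈ 0.339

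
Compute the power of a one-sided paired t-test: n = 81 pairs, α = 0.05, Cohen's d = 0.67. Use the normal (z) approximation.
Power ≈ 1.00

Power calculation (paired t-test, normal approximation):
z_β = d · √n - z_α
z_β = 0.67 · √81 - 1.645
z_β = 0.67 · 9.000 - 1.645
z_β = 4.385

Power = Φ(z_β) = Φ(4.385) ≈ 1.000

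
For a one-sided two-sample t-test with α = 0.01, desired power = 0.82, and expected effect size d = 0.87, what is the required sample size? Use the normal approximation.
n = 28 per group

Sample size formula (two-sample t-test, normal approximation):
n = 2 · ((z_α + z_β) / d)²

z_α = 2.326 (for α = 0.01, one-sided)
z_β = 0.915 (for power = 0.82)
d = 0.87

n = 2 · ((2.326 + 0.915) / 0.87)²
n = 2 · (3.725)²
n ≈ 27.75
Round up to the next whole number: n = 28 per group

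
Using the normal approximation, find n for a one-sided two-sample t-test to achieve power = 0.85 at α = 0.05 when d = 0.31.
n = 150 per group

Sample size formula (two-sample t-test, normal approximation):
n = 2 · ((z_α + z_β) / d)²

z_α = 1.645 (for α = 0.05, one-sided)
z_β = 1.036 (for power = 0.85)
d = 0.31

n = 2 · ((1.645 + 1.036) / 0.31)²
n = 2 · (8.648)²
n ≈ 149.58
Round up to the next whole number: n = 150 per group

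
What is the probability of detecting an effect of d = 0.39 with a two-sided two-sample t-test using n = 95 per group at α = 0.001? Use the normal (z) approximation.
Power ≈ 0.27

Power calculation (two-sample t-test, normal approximation):
z_β = d · √(n/2) - z_{α/2}
z_β = 0.39 · √(95/2) - 3.291
z_β = 0.39 · 6.892 - 3.291
z_β = -0.603

Power = Φ(z_β) = Φ(-0.603) ≈ 0.273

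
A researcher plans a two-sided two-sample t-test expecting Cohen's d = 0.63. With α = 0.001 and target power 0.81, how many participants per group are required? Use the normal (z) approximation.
n = 88 per group

Sample size formula (two-sample t-test, normal approximation):
n = 2 · ((z_{α/2} + z_β) / d)²

z_{α/2} = 3.291 (for α = 0.001, two-sided)
z_β = 0.878 (for power = 0.81)
d = 0.63

n = 2 · ((3.291 + 0.878) / 0.63)²
n = 2 · (6.617)²
n ≈ 87.57
Round up to the next whole number: n = 88 per group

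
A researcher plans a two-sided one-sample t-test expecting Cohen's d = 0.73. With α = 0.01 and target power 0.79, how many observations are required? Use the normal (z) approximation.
n = 22

Sample size formula (one-sample t-test, normal approximation):
n = ((z_{α/2} + z_β) / d)²

z_{α/2} = 2.576 (for α = 0.01, two-sided)
z_β = 0.806 (for power = 0.79)
d = 0.73

n = ((2.576 + 0.806) / 0.73)²
n = (4.633)²
n ≈ 21.46
Round up to the next whole number: n = 22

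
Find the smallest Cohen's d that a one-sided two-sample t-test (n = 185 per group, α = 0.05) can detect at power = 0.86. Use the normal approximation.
d ≈ 0.28

Minimum detectable effect (two-sample t-test, normal approximation):
d = (z_α + z_β) / √(n/2)
d = (1.645 + 1.080) / √(185/2)
d = 2.725 / 9.618
d ≈ 0.28

By Cohen's convention (0.2 small / 0.5 medium / 0.8 large): small effect.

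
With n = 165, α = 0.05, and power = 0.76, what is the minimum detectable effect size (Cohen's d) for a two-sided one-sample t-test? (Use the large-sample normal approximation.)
d ≈ 0.21

Minimum detectable effect (one-sample t-test, normal approximation):
d = (z_{α/2} + z_β) / √n
d = (1.960 + 0.706) / √165
d = 2.666 / 12.845
d ≈ 0.21

By Cohen's convention (0.2 small / 0.5 medium / 0.8 large): small effect.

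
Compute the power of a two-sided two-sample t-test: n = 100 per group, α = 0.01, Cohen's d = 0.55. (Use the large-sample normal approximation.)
Power ≈ 0.91

Power calculation (two-sample t-test, normal approximation):
z_β = d · √(n/2) - z_{α/2}
z_β = 0.55 · √(100/2) - 2.576
z_β = 0.55 · 7.071 - 2.576
z_β = 1.313

Power = Φ(z_β) = Φ(1.313) ≈ 0.905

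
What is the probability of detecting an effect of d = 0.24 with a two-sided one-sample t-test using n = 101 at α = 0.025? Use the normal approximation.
Power ≈ 0.57

Power calculation (one-sample t-test, normal approximation):
z_β = d · √n - z_{α/2}
z_β = 0.24 · √101 - 2.241
z_β = 0.24 · 10.050 - 2.241
z_β = 0.171

Power = Φ(z_β) = Φ(0.171) ≈ 0.568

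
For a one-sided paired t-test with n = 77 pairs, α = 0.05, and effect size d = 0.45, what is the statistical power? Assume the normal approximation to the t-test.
Power ≈ 0.99

Power calculation (paired t-test, normal approximation):
z_β = d · √n - z_α
z_β = 0.45 · √77 - 1.645
z_β = 0.45 · 8.775 - 1.645
z_β = 2.304

Power = Φ(z_β) = Φ(2.304) ≈ 0.989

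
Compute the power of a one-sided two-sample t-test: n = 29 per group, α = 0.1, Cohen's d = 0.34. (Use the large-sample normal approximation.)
Power ≈ 0.51

Power calculation (two-sample t-test, normal approximation):
z_β = d · √(n/2) - z_α
z_β = 0.34 · √(29/2) - 1.282
z_β = 0.34 · 3.808 - 1.282
z_β = 0.013

Power = Φ(z_β) = Φ(0.013) ≈ 0.505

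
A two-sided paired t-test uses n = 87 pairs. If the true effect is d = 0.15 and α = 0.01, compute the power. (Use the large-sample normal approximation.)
Power ≈ 0.12

Power calculation (paired t-test, normal approximation):
z_β = d · √n - z_{α/2}
z_β = 0.15 · √87 - 2.576
z_β = 0.15 · 9.327 - 2.576
z_β = -1.177

Power = Φ(z_β) = Φ(-1.177) ≈ 0.120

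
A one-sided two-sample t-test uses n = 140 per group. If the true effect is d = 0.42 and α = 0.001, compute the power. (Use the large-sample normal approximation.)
Power ≈ 0.66

Power calculation (two-sample t-test, normal approximation):
z_β = d · √(n/2) - z_α
z_β = 0.42 · √(140/2) - 3.090
z_β = 0.42 · 8.367 - 3.090
z_β = 0.424

Power = Φ(z_β) = Φ(0.424) ≈ 0.664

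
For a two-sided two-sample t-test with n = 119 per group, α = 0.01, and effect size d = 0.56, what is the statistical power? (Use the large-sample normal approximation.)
Power ≈ 0.96

Power calculation (two-sample t-test, normal approximation):
z_β = d · √(n/2) - z_{α/2}
z_β = 0.56 · √(119/2) - 2.576
z_β = 0.56 · 7.714 - 2.576
z_β = 1.744

Power = Φ(z_β) = Φ(1.744) ≈ 0.959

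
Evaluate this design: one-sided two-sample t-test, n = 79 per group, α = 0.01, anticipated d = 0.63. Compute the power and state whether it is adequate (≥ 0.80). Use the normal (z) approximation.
Power ≈ 0.95; the study is adequately powered (power ≥ 0.80)

Power calculation (two-sample t-test, normal approximation):
z_β = d · √(n/2) - z_α
z_β = 0.63 · √(79/2) - 2.326
z_β = 0.63 · 6.285 - 2.326
z_β = 1.633

Power = Φ(z_β) = Φ(1.633) ≈ 0.949

Effect size d = 0.63 is medium by Cohen's convention (0.2/0.5/0.8).

Threshold: power ≥ 0.80 is conventionally adequate.
Power ≈ 0.95 → the study is adequately powered (power ≥ 0.80).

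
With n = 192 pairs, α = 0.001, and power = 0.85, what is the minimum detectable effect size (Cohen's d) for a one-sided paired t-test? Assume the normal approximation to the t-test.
d ≈ 0.30

Minimum detectable effect (paired t-test, normal approximation):
d = (z_α + z_β) / √n
d = (3.090 + 1.036) / √192
d = 4.127 / 13.856
d ≈ 0.30

By Cohen's convention (0.2 small / 0.5 medium / 0.8 large): small effect.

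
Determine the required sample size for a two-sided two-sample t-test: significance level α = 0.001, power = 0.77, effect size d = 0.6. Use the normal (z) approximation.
n = 91 per group

Sample size formula (two-sample t-test, normal approximation):
n = 2 · ((z_{α/2} + z_β) / d)²

z_{α/2} = 3.291 (for α = 0.001, two-sided)
z_β = 0.739 (for power = 0.77)
d = 0.6

n = 2 · ((3.291 + 0.739) / 0.6)²
n = 2 · (6.717)²
n ≈ 90.24
Round up to the next whole number: n = 91 per group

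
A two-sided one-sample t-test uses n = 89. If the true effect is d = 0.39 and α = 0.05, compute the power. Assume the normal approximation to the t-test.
Power ≈ 0.96

Power calculation (one-sample t-test, normal approximation):
z_β = d · √n - z_{α/2}
z_β = 0.39 · √89 - 1.960
z_β = 0.39 · 9.434 - 1.960
z_β = 1.719

Power = Φ(z_β) = Φ(1.719) ≈ 0.957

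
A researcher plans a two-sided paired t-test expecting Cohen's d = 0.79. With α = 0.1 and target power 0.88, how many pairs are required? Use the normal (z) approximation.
n = 13 pairs

Sample size formula (paired t-test, normal approximation):
n = ((z_{α/2} + z_β) / d)²

z_{α/2} = 1.645 (for α = 0.1, two-sided)
z_β = 1.175 (for power = 0.88)
d = 0.79

n = ((1.645 + 1.175) / 0.79)²
n = (3.570)²
n ≈ 12.74
Round up to the next whole number: n = 13 pairs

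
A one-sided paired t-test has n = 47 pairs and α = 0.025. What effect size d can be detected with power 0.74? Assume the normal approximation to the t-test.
d ≈ 0.38

Minimum detectable effect (paired t-test, normal approximation):
d = (z_α + z_β) / √n
d = (1.960 + 0.643) / √47
d = 2.603 / 6.856
d ≈ 0.38

By Cohen's convention (0.2 small / 0.5 medium / 0.8 large): small effect.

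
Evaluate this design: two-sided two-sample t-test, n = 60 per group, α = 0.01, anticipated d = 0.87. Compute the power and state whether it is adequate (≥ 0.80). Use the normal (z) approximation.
Power ≈ 0.99; the study is adequately powered (power ≥ 0.80)

Power calculation (two-sample t-test, normal approximation):
z_β = d · √(n/2) - z_{α/2}
z_β = 0.87 · √(60/2) - 2.576
z_β = 0.87 · 5.477 - 2.576
z_β = 2.189

Power = Φ(z_β) = Φ(2.189) ≈ 0.986

Effect size d = 0.87 is large by Cohen's convention (0.2/0.5/0.8).

Threshold: power ≥ 0.80 is conventionally adequate.
Power ≈ 0.99 → the study is adequately powered (power ≥ 0.80).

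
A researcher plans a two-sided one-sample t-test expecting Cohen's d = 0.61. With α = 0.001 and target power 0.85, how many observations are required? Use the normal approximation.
n = 51

Sample size formula (one-sample t-test, normal approximation):
n = ((z_{α/2} + z_β) / d)²

z_{α/2} = 3.291 (for α = 0.001, two-sided)
z_β = 1.036 (for power = 0.85)
d = 0.61

n = ((3.291 + 1.036) / 0.61)²
n = (7.093)²
n ≈ 50.31
Round up to the next whole number: n = 51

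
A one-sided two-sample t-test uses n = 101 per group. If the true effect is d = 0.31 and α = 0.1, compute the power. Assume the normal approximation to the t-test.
Power ≈ 0.82

Power calculation (two-sample t-test, normal approximation):
z_β = d · √(n/2) - z_α
z_β = 0.31 · √(101/2) - 1.282
z_β = 0.31 · 7.106 - 1.282
z_β = 0.921

Power = Φ(z_β) = Φ(0.921) ≈ 0.822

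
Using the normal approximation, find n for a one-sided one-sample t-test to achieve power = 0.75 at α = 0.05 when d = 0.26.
n = 80

Sample size formula (one-sample t-test, normal approximation):
n = ((z_α + z_β) / d)²

z_α = 1.645 (for α = 0.05, one-sided)
z_β = 0.674 (for power = 0.75)
d = 0.26

n = ((1.645 + 0.674) / 0.26)²
n = (8.919)²
n ≈ 79.55
Round up to the next whole number: n = 80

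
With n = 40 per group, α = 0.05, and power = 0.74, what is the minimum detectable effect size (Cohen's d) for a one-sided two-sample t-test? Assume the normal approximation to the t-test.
d ≈ 0.51

Minimum detectable effect (two-sample t-test, normal approximation):
d = (z_α + z_β) / √(n/2)
d = (1.645 + 0.643) / √(40/2)
d = 2.288 / 4.472
d ≈ 0.51

By Cohen's convention (0.2 small / 0.5 medium / 0.8 large): medium effect.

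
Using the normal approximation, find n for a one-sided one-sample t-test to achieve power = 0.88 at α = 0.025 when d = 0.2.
n = 246

Sample size formula (one-sample t-test, normal approximation):
n = ((z_α + z_β) / d)²

z_α = 1.960 (for α = 0.025, one-sided)
z_β = 1.175 (for power = 0.88)
d = 0.2

n = ((1.960 + 1.175) / 0.2)²
n = (15.675)²
n ≈ 245.71
Round up to the next whole number: n = 246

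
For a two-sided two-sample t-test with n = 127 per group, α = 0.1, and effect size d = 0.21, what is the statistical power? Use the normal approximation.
Power ≈ 0.51

Power calculation (two-sample t-test, normal approximation):
z_β = d · √(n/2) - z_{α/2}
z_β = 0.21 · √(127/2) - 1.645
z_β = 0.21 · 7.969 - 1.645
z_β = 0.029

Power = Φ(z_β) = Φ(0.029) ≈ 0.511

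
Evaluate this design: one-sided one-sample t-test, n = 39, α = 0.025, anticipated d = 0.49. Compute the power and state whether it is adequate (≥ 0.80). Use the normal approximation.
Power ≈ 0.86; the study is adequately powered (power ≥ 0.80)

Power calculation (one-sample t-test, normal approximation):
z_β = d · √n - z_α
z_β = 0.49 · √39 - 1.960
z_β = 0.49 · 6.245 - 1.960
z_β = 1.100

Power = Φ(z_β) = Φ(1.100) ≈ 0.864

Effect size d = 0.49 is small by Cohen's convention (0.2/0.5/0.8).

Threshold: power ≥ 0.80 is conventionally adequate.
Power ≈ 0.86 → the study is adequately powered (power ≥ 0.80).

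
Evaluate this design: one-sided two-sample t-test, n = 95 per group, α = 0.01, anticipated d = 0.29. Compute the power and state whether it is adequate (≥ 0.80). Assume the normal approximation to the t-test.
Power ≈ 0.37; the study is underpowered (power < 0.80)

Power calculation (two-sample t-test, normal approximation):
z_β = d · √(n/2) - z_α
z_β = 0.29 · √(95/2) - 2.326
z_β = 0.29 · 6.892 - 2.326
z_β = -0.328

Power = Φ(z_β) = Φ(-0.328) ≈ 0.372

Effect size d = 0.29 is small by Cohen's convention (0.2/0.5/0.8).

Threshold: power ≥ 0.80 is conventionally adequate.
Power ≈ 0.37 → the study is underpowered (power < 0.80).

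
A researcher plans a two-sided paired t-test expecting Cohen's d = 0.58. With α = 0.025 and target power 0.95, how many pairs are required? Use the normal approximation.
n = 45 pairs

Sample size formula (paired t-test, normal approximation):
n = ((z_{α/2} + z_β) / d)²

z_{α/2} = 2.241 (for α = 0.025, two-sided)
z_β = 1.645 (for power = 0.95)
d = 0.58

n = ((2.241 + 1.645) / 0.58)²
n = (6.700)²
n ≈ 44.89
Round up to the next whole number: n = 45 pairs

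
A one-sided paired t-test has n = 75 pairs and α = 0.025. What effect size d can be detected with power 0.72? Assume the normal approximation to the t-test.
d ≈ 0.29

Minimum detectable effect (paired t-test, normal approximation):
d = (z_α + z_β) / √n
d = (1.960 + 0.583) / √75
d = 2.543 / 8.660
d ≈ 0.29

By Cohen's convention (0.2 small / 0.5 medium / 0.8 large): small effect.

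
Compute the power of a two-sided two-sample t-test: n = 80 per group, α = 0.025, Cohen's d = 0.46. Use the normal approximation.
Power ≈ 0.75

Power calculation (two-sample t-test, normal approximation):
z_β = d · √(n/2) - z_{α/2}
z_β = 0.46 · √(80/2) - 2.241
z_β = 0.46 · 6.325 - 2.241
z_β = 0.668

Power = Φ(z_β) = Φ(0.668) ≈ 0.748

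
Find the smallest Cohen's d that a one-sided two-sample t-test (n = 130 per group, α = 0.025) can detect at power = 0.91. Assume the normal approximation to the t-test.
d ≈ 0.41

Minimum detectable effect (two-sample t-test, normal approximation):
d = (z_α + z_β) / √(n/2)
d = (1.960 + 1.341) / √(130/2)
d = 3.301 / 8.062
d ≈ 0.41

By Cohen's convention (0.2 small / 0.5 medium / 0.8 large): small effect.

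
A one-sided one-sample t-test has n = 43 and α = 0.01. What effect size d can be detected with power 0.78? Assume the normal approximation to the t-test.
d ≈ 0.47

Minimum detectable effect (one-sample t-test, normal approximation):
d = (z_α + z_β) / √n
d = (2.326 + 0.772) / √43
d = 3.099 / 6.557
d ≈ 0.47

By Cohen's convention (0.2 small / 0.5 medium / 0.8 large): small effect.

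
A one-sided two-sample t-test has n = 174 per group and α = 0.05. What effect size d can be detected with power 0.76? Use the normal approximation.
d ≈ 0.25

Minimum detectable effect (two-sample t-test, normal approximation):
d = (z_α + z_β) / √(n/2)
d = (1.645 + 0.706) / √(174/2)
d = 2.351 / 9.327
d ≈ 0.25

By Cohen's convention (0.2 small / 0.5 medium / 0.8 large): small effect.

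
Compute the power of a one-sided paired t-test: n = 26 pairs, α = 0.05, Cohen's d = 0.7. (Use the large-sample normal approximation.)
Power ≈ 0.97

Power calculation (paired t-test, normal approximation):
z_β = d · √n - z_α
z_β = 0.7 · √26 - 1.645
z_β = 0.7 · 5.099 - 1.645
z_β = 1.924

Power = Φ(z_β) = Φ(1.924) ≈ 0.973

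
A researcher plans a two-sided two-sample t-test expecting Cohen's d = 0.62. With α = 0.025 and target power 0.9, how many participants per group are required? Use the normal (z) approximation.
n = 65 per group

Sample size formula (two-sample t-test, normal approximation):
n = 2 · ((z_{α/2} + z_β) / d)²

z_{α/2} = 2.241 (for α = 0.025, two-sided)
z_β = 1.282 (for power = 0.9)
d = 0.62

n = 2 · ((2.241 + 1.282) / 0.62)²
n = 2 · (5.682)²
n ≈ 64.57
Round up to the next whole number: n = 65 per group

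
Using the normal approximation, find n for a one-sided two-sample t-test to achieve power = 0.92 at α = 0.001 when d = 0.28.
n = 516 per group

Sample size formula (two-sample t-test, normal approximation):
n = 2 · ((z_α + z_β) / d)²

z_α = 3.090 (for α = 0.001, one-sided)
z_β = 1.405 (for power = 0.92)
d = 0.28

n = 2 · ((3.090 + 1.405) / 0.28)²
n = 2 · (16.054)²
n ≈ 515.46
Round up to the next whole number: n = 516 per group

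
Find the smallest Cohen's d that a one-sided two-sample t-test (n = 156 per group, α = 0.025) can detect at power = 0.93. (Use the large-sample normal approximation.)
d ≈ 0.39

Minimum detectable effect (two-sample t-test, normal approximation):
d = (z_α + z_β) / √(n/2)
d = (1.960 + 1.476) / √(156/2)
d = 3.436 / 8.832
d ≈ 0.39

By Cohen's convention (0.2 small / 0.5 medium / 0.8 large): small effect.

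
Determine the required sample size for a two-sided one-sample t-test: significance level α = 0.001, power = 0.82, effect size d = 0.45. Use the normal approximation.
n = 88

Sample size formula (one-sample t-test, normal approximation):
n = ((z_{α/2} + z_β) / d)²

z_{α/2} = 3.291 (for α = 0.001, two-sided)
z_β = 0.915 (for power = 0.82)
d = 0.45

n = ((3.291 + 0.915) / 0.45)²
n = (9.347)²
n ≈ 87.37
Round up to the next whole number: n = 88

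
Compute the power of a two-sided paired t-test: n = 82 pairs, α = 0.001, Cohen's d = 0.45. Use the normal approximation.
Power ≈ 0.78

Power calculation (paired t-test, normal approximation):
z_β = d · √n - z_{α/2}
z_β = 0.45 · √82 - 3.291
z_β = 0.45 · 9.055 - 3.291
z_β = 0.784

Power = Φ(z_β) = Φ(0.784) ≈ 0.784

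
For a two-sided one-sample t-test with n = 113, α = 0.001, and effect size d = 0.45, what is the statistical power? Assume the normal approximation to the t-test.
Power ≈ 0.93

Power calculation (one-sample t-test, normal approximation):
z_β = d · √n - z_{α/2}
z_β = 0.45 · √113 - 3.291
z_β = 0.45 · 10.630 - 3.291
z_β = 1.493

Power = Φ(z_β) = Φ(1.493) ≈ 0.932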